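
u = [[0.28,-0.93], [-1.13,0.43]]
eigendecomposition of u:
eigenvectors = [[-0.7, 0.64], [-0.72, -0.76]]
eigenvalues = [-0.67, 1.38]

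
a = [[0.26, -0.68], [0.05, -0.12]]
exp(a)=[[1.28,  -0.73], [0.05,  0.87]]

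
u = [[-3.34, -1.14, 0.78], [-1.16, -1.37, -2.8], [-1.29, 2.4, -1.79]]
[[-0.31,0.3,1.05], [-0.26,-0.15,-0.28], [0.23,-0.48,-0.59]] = u@[[0.05, -0.02, -0.20], [0.13, -0.12, -0.16], [0.01, 0.12, 0.26]]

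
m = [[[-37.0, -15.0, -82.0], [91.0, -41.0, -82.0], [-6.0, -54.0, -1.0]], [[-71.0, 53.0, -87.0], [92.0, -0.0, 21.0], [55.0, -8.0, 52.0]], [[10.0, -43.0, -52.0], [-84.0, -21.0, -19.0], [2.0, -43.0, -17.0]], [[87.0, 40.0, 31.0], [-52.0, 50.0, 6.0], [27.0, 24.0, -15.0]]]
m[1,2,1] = -8.0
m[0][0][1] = -15.0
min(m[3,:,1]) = 24.0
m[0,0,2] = -82.0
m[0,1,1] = -41.0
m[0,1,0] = 91.0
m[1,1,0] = 92.0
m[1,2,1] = -8.0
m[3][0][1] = 40.0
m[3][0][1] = 40.0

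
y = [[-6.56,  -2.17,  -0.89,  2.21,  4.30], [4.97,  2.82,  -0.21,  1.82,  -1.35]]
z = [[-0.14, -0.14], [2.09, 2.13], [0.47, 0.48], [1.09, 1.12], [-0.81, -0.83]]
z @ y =[[0.22, -0.09, 0.15, -0.56, -0.41],[-3.12, 1.47, -2.31, 8.50, 6.11],[-0.70, 0.33, -0.52, 1.91, 1.37],[-1.58, 0.79, -1.21, 4.45, 3.18],[1.19, -0.58, 0.90, -3.30, -2.36]]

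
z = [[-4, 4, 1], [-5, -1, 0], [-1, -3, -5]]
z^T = [[-4, -5, -1], [4, -1, -3], [1, 0, -5]]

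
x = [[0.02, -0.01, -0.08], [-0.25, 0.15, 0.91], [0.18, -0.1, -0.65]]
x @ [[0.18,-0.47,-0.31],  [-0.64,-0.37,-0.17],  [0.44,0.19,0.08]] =[[-0.03, -0.02, -0.01], [0.26, 0.23, 0.12], [-0.19, -0.17, -0.09]]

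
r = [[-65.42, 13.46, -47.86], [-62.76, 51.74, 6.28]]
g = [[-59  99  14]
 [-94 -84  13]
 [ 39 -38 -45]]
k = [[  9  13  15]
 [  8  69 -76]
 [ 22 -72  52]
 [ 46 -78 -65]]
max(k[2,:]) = 52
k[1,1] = 69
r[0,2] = -47.86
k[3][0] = 46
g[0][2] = 14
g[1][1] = -84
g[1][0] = -94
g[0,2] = 14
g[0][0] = -59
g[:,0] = [-59, -94, 39]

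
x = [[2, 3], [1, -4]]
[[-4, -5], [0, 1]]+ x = [[-2, -2], [1, -3]]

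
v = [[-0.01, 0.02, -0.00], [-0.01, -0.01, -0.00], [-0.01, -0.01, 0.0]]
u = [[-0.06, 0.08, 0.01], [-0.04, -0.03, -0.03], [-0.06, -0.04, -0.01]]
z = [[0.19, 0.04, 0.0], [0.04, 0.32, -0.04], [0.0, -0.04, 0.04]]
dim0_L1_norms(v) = [0.03, 0.04, 0.0]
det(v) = 0.00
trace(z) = 0.55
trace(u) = -0.10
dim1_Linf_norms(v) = [0.02, 0.01, 0.01]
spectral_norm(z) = 0.34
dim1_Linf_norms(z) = [0.19, 0.32, 0.04]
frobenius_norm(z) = 0.38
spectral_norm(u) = 0.10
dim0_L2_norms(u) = [0.09, 0.09, 0.03]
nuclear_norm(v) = 0.04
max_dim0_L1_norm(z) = 0.4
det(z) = 0.00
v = u @ z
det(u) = 0.00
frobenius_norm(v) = 0.03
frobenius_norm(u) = 0.14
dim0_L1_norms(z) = [0.23, 0.4, 0.08]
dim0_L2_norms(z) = [0.19, 0.32, 0.06]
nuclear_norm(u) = 0.21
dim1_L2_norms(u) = [0.1, 0.06, 0.07]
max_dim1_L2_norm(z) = 0.32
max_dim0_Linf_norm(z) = 0.32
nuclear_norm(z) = 0.55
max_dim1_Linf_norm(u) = 0.08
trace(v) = -0.02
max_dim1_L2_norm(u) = 0.1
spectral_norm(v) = 0.02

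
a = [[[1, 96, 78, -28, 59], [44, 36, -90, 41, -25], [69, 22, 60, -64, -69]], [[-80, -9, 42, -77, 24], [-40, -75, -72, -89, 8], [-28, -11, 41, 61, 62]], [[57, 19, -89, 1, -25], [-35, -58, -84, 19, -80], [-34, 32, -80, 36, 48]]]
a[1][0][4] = 24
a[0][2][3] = -64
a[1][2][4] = 62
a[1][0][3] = -77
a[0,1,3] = 41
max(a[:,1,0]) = 44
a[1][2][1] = -11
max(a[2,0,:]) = 57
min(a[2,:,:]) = -89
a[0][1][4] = -25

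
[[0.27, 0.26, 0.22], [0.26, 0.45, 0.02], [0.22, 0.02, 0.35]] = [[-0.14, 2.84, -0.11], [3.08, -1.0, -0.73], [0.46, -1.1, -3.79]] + [[0.41,  -2.58,  0.33], [-2.82,  1.45,  0.75], [-0.24,  1.12,  4.14]]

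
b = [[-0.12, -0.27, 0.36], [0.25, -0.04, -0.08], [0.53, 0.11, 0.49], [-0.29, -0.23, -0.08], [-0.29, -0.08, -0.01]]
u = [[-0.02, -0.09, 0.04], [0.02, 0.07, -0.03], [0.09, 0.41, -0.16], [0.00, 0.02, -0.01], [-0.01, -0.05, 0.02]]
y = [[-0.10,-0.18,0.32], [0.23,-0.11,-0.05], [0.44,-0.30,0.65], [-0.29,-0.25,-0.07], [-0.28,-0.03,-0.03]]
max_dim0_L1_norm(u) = 0.64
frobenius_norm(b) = 1.03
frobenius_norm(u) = 0.47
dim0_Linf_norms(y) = [0.44, 0.3, 0.65]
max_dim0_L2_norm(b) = 0.73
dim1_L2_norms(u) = [0.1, 0.08, 0.45, 0.02, 0.05]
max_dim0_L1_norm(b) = 1.48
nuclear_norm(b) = 1.60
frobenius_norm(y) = 1.07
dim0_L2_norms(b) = [0.73, 0.38, 0.62]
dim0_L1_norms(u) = [0.14, 0.64, 0.26]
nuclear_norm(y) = 1.67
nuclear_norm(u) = 0.48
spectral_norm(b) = 0.85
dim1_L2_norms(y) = [0.38, 0.26, 0.84, 0.39, 0.28]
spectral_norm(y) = 0.91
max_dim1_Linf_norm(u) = 0.41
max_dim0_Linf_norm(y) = 0.65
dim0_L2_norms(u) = [0.09, 0.43, 0.17]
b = y + u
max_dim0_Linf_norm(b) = 0.53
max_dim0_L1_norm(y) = 1.34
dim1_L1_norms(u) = [0.15, 0.12, 0.66, 0.03, 0.08]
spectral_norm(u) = 0.47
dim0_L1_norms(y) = [1.34, 0.87, 1.12]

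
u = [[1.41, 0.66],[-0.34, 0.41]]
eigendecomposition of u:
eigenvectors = [[0.89, -0.71], [-0.46, 0.71]]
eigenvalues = [1.07, 0.75]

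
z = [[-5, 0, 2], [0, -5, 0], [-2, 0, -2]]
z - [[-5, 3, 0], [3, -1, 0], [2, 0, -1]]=[[0, -3, 2], [-3, -4, 0], [-4, 0, -1]]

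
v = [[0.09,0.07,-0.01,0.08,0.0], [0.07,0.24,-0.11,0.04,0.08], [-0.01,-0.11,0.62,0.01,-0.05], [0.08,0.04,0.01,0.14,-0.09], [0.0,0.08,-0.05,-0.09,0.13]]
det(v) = -0.000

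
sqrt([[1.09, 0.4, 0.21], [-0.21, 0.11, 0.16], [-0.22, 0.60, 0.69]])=[[1.07, 0.28, 0.09], [-0.16, 0.17, 0.19], [-0.06, 0.67, 0.75]]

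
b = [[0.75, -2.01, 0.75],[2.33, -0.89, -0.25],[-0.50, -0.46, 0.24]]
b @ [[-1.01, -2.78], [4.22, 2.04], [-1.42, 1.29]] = [[-10.30, -5.22], [-5.75, -8.62], [-1.78, 0.76]]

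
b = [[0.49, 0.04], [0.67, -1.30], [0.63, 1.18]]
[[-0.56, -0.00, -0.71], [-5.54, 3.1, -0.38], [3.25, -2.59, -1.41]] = b @ [[-1.44,  0.18,  -1.42],[3.52,  -2.29,  -0.44]]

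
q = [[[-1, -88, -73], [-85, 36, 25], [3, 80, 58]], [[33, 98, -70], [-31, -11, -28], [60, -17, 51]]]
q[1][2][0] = 60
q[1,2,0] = 60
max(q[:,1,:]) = 36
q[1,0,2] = -70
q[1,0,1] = 98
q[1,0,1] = 98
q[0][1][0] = -85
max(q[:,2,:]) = 80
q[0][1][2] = 25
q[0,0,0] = -1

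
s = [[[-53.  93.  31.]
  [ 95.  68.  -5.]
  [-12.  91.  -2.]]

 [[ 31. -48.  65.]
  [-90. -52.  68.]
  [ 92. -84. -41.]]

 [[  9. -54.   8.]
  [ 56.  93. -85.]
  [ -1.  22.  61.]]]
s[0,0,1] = 93.0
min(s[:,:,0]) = -90.0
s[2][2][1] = 22.0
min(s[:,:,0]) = -90.0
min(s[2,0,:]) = -54.0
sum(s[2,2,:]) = 82.0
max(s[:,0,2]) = 65.0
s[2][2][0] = -1.0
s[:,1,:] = [[95.0, 68.0, -5.0], [-90.0, -52.0, 68.0], [56.0, 93.0, -85.0]]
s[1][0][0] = 31.0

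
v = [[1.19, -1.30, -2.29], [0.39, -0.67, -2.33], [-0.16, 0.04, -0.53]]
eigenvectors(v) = [[-0.93, 0.62, 0.65], [-0.37, 0.78, 0.73], [0.09, -0.12, 0.19]]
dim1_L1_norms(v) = [4.78, 3.39, 0.73]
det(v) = -0.01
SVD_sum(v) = [[0.86, -1.07, -2.5], [0.73, -0.91, -2.11], [0.12, -0.15, -0.35]] + [[0.33, -0.23, 0.21], [-0.34, 0.24, -0.22], [-0.28, 0.19, -0.18]] + [[-0.0, -0.00, 0.00], [0.00, 0.00, -0.0], [-0.00, -0.0, 0.00]]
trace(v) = -0.01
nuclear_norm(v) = 4.52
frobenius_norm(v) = 3.83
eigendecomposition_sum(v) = [[1.3, -1.08, -0.32],[0.52, -0.43, -0.13],[-0.13, 0.11, 0.03]] + [[-0.01,0.01,-0.02], [-0.01,0.01,-0.03], [0.0,-0.00,0.00]] + [[-0.11, -0.23, -1.95],[-0.12, -0.26, -2.18],[-0.03, -0.07, -0.57]]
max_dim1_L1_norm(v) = 4.78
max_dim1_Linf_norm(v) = 2.33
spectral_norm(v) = 3.76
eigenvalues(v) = [0.9, 0.01, -0.93]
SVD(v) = [[-0.76, 0.6, 0.26],[-0.64, -0.62, -0.45],[-0.11, -0.51, 0.85]] @ diag([3.757631708739354, 0.7539172422666496, 0.0035683735265768695]) @ [[-0.30,0.38,0.88], [0.73,-0.50,0.47], [-0.62,-0.78,0.12]]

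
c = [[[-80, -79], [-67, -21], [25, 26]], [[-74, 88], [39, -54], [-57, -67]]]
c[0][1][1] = -21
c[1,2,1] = -67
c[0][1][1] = -21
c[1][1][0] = 39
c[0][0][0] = -80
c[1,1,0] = 39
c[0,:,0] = [-80, -67, 25]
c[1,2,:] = [-57, -67]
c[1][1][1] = -54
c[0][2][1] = 26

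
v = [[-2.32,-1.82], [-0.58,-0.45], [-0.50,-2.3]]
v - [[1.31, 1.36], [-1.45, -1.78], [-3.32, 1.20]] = [[-3.63, -3.18], [0.87, 1.33], [2.82, -3.5]]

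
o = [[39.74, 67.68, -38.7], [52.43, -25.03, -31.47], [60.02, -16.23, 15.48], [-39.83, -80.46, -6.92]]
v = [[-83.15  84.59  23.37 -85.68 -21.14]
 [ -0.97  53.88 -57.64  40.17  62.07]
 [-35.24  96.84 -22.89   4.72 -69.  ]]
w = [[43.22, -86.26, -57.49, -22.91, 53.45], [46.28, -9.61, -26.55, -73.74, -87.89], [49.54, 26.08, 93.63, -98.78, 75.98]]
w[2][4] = 75.98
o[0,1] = 67.68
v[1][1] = 53.88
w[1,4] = -87.89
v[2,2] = -22.89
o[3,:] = [-39.83, -80.46, -6.92]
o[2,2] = 15.48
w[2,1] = 26.08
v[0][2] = 23.37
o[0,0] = 39.74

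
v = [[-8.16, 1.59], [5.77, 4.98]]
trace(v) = -3.18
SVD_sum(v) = [[-7.51,-1.56], [6.52,1.36]] + [[-0.65, 3.15], [-0.75, 3.62]]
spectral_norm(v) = 10.16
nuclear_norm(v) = 15.06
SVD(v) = [[-0.75, 0.66], [0.66, 0.75]] @ diag([10.156486644868181, 4.9043632647484765]) @ [[0.98, 0.20], [-0.2, 0.98]]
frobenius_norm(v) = 11.28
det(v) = -49.81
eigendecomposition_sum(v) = [[-8.42, 0.97], [3.52, -0.41]] + [[0.26,0.62], [2.25,5.39]]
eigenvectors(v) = [[-0.92, -0.11], [0.39, -0.99]]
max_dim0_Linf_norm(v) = 8.16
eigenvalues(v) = [-8.82, 5.64]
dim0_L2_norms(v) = [9.99, 5.23]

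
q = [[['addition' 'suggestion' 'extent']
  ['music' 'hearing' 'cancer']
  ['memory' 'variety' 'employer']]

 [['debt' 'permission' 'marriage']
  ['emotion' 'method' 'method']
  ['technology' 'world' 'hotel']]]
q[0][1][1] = 'hearing'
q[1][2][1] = 'world'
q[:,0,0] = ['addition', 'debt']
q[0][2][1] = 'variety'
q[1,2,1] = 'world'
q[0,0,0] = 'addition'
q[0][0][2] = 'extent'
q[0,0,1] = 'suggestion'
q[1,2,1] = 'world'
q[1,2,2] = 'hotel'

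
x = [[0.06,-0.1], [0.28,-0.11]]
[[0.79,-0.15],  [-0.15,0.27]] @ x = [[0.01, -0.06],  [0.07, -0.01]]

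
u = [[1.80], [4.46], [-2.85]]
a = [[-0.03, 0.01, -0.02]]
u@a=[[-0.05, 0.02, -0.04], [-0.13, 0.04, -0.09], [0.09, -0.03, 0.06]]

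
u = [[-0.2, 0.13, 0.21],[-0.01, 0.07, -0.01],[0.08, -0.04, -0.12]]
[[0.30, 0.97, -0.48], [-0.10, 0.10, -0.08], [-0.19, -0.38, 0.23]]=u @ [[-0.68, -4.32, -0.09], [-1.27, 0.84, -1.40], [1.55, -0.03, -1.5]]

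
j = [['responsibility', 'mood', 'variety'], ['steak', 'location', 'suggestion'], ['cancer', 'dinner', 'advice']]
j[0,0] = 'responsibility'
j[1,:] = ['steak', 'location', 'suggestion']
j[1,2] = 'suggestion'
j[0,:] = ['responsibility', 'mood', 'variety']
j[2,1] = 'dinner'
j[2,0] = 'cancer'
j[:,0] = ['responsibility', 'steak', 'cancer']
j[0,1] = 'mood'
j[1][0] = 'steak'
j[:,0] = ['responsibility', 'steak', 'cancer']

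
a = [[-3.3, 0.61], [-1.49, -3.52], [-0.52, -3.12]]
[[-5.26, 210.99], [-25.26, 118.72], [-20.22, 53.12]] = a @ [[2.71, -65.08], [6.03, -6.18]]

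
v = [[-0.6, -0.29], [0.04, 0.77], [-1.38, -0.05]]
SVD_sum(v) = [[-0.63, -0.11], [0.16, 0.03], [-1.35, -0.23]] + [[0.03, -0.18], [-0.12, 0.74], [-0.03, 0.18]]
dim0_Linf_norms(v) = [1.38, 0.77]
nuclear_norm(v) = 2.32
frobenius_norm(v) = 1.72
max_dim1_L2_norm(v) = 1.38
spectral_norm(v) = 1.52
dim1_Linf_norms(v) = [0.6, 0.77, 1.38]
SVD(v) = [[-0.42, 0.23],[0.11, -0.95],[-0.90, -0.22]] @ diag([1.5205010372601735, 0.7959752481646246]) @ [[0.99, 0.17], [0.17, -0.99]]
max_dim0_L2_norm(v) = 1.51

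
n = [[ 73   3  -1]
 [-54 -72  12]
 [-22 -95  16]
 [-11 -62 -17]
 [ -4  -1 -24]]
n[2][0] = -22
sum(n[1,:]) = -114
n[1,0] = -54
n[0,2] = -1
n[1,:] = [-54, -72, 12]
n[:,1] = [3, -72, -95, -62, -1]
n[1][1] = -72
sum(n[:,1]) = -227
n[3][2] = -17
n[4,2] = -24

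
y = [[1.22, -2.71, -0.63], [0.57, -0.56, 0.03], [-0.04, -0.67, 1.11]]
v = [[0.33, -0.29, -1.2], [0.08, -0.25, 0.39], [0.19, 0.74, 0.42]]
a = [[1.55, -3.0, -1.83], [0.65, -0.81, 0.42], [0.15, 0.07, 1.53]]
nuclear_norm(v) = 2.40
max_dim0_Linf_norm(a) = 3.0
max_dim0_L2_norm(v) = 1.33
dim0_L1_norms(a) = [2.35, 3.88, 3.78]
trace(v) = 0.50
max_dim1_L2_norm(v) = 1.28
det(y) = 1.24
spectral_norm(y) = 3.15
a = v + y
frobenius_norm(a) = 4.29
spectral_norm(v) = 1.43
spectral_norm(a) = 3.97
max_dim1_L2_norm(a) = 3.84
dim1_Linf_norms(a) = [3.0, 0.81, 1.53]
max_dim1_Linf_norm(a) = 3.0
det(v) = -0.27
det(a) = 0.52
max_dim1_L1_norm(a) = 6.38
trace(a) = 2.27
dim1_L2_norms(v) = [1.28, 0.47, 0.87]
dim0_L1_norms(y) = [1.83, 3.94, 1.77]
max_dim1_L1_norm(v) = 1.82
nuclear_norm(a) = 5.66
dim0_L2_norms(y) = [1.35, 2.85, 1.28]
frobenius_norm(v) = 1.62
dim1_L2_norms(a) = [3.84, 1.12, 1.54]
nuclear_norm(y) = 4.71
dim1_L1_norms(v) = [1.82, 0.72, 1.35]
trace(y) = 1.77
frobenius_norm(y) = 3.40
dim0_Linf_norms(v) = [0.33, 0.74, 1.2]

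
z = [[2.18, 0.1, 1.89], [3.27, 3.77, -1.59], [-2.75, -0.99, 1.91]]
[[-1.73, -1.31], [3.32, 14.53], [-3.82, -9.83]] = z @ [[0.44,1.34], [-0.10,1.71], [-1.42,-2.33]]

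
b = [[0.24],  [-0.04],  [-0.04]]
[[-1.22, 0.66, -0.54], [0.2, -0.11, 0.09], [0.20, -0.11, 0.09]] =b @[[-5.09,2.74,-2.25]]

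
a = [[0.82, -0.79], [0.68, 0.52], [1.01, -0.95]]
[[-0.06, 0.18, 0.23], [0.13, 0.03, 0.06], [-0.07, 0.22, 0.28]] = a @ [[0.07, 0.12, 0.17], [0.15, -0.10, -0.11]]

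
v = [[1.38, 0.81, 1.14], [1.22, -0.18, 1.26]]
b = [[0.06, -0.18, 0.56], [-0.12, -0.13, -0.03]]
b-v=[[-1.32, -0.99, -0.58],[-1.34, 0.05, -1.29]]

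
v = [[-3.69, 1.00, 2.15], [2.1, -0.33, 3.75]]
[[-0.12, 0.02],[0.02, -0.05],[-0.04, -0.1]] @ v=[[0.48, -0.13, -0.18], [-0.18, 0.04, -0.14], [-0.06, -0.01, -0.46]]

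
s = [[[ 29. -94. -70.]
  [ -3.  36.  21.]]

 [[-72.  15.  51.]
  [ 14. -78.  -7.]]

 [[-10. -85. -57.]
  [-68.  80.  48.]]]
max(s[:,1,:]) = 80.0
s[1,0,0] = -72.0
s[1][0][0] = -72.0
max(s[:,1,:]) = 80.0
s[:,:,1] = [[-94.0, 36.0], [15.0, -78.0], [-85.0, 80.0]]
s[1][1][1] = -78.0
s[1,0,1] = 15.0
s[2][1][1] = 80.0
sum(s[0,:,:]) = -81.0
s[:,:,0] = [[29.0, -3.0], [-72.0, 14.0], [-10.0, -68.0]]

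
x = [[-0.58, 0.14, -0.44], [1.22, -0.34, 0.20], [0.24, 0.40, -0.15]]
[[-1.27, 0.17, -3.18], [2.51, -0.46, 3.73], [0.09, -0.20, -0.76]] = x @ [[1.8, -0.45, 1.95], [-0.76, -0.18, -1.51], [0.28, 0.15, 4.18]]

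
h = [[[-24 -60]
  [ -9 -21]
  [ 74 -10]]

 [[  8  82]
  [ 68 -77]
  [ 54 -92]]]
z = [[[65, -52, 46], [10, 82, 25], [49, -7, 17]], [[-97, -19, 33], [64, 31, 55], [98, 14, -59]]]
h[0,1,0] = -9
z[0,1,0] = 10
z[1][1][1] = 31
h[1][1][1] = -77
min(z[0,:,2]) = 17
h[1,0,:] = [8, 82]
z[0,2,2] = 17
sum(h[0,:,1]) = -91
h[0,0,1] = -60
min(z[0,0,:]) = -52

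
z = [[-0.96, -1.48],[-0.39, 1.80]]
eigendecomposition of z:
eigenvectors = [[-0.99, 0.45],[-0.13, -0.89]]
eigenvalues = [-1.16, 2.0]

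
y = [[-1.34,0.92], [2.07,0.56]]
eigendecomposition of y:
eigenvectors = [[-0.79, -0.33],[0.62, -0.94]]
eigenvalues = [-2.07, 1.29]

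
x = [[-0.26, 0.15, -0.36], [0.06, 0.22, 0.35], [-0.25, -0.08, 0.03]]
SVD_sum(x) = [[-0.22,-0.03,-0.37], [0.17,0.02,0.30], [-0.05,-0.01,-0.09]] + [[-0.09, 0.13, 0.05], [-0.13, 0.18, 0.07], [-0.05, 0.07, 0.03]] + [[0.05, 0.05, -0.03], [0.02, 0.02, -0.01], [-0.14, -0.14, 0.09]]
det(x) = -0.04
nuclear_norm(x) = 1.10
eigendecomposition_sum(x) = [[(-0.33+0j), (0.04-0j), (-0.27+0j)],  [(0.11-0j), -0.01+0.00j, 0.09-0.00j],  [(-0.15+0j), 0.02-0.00j, (-0.12+0j)]] + [[0.04+0.02j, (0.05-0.05j), (-0.04-0.08j)], [-0.02+0.08j, (0.12+0.08j), (0.13-0.12j)], [-0.05-0.01j, -0.05+0.07j, (0.08+0.08j)]] + [[(0.04-0.02j), 0.05+0.05j, -0.04+0.08j],  [(-0.02-0.08j), 0.12-0.08j, 0.13+0.12j],  [(-0.05+0.01j), (-0.05-0.07j), 0.08-0.08j]]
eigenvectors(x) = [[0.88+0.00j,-0.09+0.38j,(-0.09-0.38j)], [-0.28+0.00j,-0.79+0.00j,-0.79-0.00j], [(0.39+0j),(-0.01-0.48j),(-0.01+0.48j)]]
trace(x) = -0.01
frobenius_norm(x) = 0.68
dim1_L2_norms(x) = [0.47, 0.42, 0.26]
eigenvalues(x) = [(-0.47+0j), (0.23+0.18j), (0.23-0.18j)]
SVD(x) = [[-0.77, -0.55, -0.33],[0.61, -0.78, -0.13],[-0.19, -0.31, 0.93]] @ diag([0.5629046341226442, 0.2987175626254255, 0.24063705172391278]) @ [[0.5, 0.06, 0.86], [0.58, -0.77, -0.28], [-0.64, -0.64, 0.42]]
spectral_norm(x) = 0.56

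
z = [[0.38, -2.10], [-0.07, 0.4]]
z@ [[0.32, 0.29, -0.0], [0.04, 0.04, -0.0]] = [[0.04, 0.03, 0.00], [-0.01, -0.0, 0.0]]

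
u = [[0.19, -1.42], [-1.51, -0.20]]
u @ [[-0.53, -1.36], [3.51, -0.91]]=[[-5.08, 1.03],  [0.10, 2.24]]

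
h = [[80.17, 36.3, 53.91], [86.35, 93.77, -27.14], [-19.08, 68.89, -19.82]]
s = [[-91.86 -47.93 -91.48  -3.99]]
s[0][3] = -3.99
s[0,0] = -91.86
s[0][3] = -3.99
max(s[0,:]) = -3.99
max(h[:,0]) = 86.35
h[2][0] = -19.08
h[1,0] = 86.35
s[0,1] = -47.93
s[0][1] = -47.93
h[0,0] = 80.17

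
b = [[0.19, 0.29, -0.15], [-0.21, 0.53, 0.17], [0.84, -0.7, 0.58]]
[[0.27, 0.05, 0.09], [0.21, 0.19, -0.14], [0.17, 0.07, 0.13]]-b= [[0.08,-0.24,0.24],[0.42,-0.34,-0.31],[-0.67,0.77,-0.45]]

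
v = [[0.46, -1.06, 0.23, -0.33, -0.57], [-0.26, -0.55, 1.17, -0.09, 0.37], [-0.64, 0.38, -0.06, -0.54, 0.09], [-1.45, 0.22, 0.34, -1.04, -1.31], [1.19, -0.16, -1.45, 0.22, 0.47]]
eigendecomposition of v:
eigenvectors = [[(-0.14-0.16j), (-0.14+0.16j), 0.61+0.00j, -0.37-0.02j, -0.37+0.02j], [(0.06+0.27j), (0.06-0.27j), 0.45+0.00j, (-0.78+0j), -0.78-0.00j], [(0.06+0.29j), 0.06-0.29j, (0.36+0j), (0.2-0.04j), (0.2+0.04j)], [0.58-0.12j, 0.58+0.12j, -0.54+0.00j, 0.32-0.07j, 0.32+0.07j], [-0.66+0.00j, (-0.66-0j), -0.03+0.00j, 0.34-0.00j, (0.34+0j)]]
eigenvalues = [(0.67+1.02j), (0.67-1.02j), (0.13+0j), (-1.09+0.04j), (-1.09-0.04j)]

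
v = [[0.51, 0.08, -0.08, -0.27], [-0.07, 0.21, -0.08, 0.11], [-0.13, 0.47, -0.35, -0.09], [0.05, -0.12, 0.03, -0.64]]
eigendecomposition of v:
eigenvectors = [[0.96, 0.24, -0.1, -0.05],[-0.15, -0.04, -0.16, 0.69],[-0.23, 0.5, -0.98, 0.72],[0.05, 0.83, -0.04, -0.08]]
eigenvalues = [0.5, -0.6, -0.29, 0.12]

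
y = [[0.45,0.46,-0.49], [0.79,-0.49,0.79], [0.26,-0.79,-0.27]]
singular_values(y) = [1.31, 0.78, 0.76]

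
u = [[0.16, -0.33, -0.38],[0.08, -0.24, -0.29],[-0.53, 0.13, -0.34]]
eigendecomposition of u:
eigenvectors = [[0.52,-0.71,0.46], [0.43,-0.44,0.77], [0.74,0.55,-0.45]]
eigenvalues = [-0.64, 0.25, -0.02]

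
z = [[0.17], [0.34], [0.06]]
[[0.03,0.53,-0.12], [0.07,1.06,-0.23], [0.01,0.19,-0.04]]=z@[[0.20, 3.13, -0.69]]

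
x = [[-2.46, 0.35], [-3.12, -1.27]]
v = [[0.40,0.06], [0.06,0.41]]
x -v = [[-2.86,0.29], [-3.18,-1.68]]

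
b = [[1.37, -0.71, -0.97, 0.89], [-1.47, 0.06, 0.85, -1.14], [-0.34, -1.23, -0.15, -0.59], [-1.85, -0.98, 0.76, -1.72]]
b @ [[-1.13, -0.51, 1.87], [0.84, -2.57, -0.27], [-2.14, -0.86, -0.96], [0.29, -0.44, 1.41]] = [[0.19, 1.57, 4.94], [-0.44, 0.37, -5.19], [-0.50, 3.72, -0.99], [-0.86, 3.57, -6.35]]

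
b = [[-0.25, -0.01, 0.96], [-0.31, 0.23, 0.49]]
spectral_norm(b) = 1.14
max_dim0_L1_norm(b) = 1.45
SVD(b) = [[-0.86, -0.51], [-0.51, 0.86]] @ diag([1.1437273615754187, 0.25531886413606714]) @ [[0.33, -0.10, -0.94], [-0.54, 0.79, -0.27]]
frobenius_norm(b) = 1.17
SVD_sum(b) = [[-0.32,  0.09,  0.92], [-0.19,  0.06,  0.55]] + [[0.07, -0.1, 0.04],[-0.12, 0.17, -0.06]]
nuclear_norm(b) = 1.40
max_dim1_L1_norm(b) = 1.22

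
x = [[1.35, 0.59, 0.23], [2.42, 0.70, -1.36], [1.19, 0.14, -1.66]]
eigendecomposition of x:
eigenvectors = [[0.6,0.17,0.37], [0.77,-0.59,-0.91], [0.21,-0.79,0.19]]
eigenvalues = [2.2, -1.81, 0.0]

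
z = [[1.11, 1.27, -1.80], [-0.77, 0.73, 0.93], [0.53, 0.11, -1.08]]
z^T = [[1.11, -0.77, 0.53], [1.27, 0.73, 0.11], [-1.80, 0.93, -1.08]]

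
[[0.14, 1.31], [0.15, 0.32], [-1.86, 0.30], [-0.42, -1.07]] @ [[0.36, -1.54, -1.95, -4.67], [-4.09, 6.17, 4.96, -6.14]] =[[-5.31, 7.87, 6.22, -8.7], [-1.25, 1.74, 1.29, -2.67], [-1.90, 4.72, 5.12, 6.84], [4.23, -5.96, -4.49, 8.53]]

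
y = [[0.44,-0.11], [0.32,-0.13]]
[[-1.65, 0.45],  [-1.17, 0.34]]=y @ [[-3.86, 0.98], [-0.47, -0.19]]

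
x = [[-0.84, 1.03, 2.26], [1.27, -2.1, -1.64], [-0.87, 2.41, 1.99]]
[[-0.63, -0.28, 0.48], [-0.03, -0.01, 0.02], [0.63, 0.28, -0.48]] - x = [[0.21, -1.31, -1.78], [-1.3, 2.09, 1.66], [1.50, -2.13, -2.47]]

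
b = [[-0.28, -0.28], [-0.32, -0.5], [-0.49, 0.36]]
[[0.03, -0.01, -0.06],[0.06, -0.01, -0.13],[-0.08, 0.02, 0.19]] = b @ [[0.06, -0.02, -0.14], [-0.15, 0.04, 0.34]]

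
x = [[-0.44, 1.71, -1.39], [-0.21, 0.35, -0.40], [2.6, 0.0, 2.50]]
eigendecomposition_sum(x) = [[-0.22+1.11j, (0.85+0.76j), (-0.7+0.64j)], [-0.11+0.26j, (0.18+0.22j), -0.20+0.13j], [1.30-0.76j, -1.52j, (1.25+0.13j)]] + [[-0.22-1.11j, (0.85-0.76j), (-0.7-0.64j)], [-0.11-0.26j, (0.18-0.22j), -0.20-0.13j], [1.30+0.76j, 0.00+1.52j, 1.25-0.13j]] + [[-0.00-0.00j, 0.00+0.00j, 0.00-0.00j],[0j, (-0-0j), -0.00+0.00j],[0.00+0.00j, (-0-0j), -0.00+0.00j]]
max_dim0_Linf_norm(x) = 2.6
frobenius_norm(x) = 4.29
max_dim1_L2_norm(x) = 3.61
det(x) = -0.00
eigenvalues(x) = [(1.21+1.46j), (1.21-1.46j), (-0+0j)]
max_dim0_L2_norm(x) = 2.89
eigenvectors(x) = [[0.39-0.45j,(0.39+0.45j),(-0.64+0j)],[0.12-0.09j,(0.12+0.09j),0.38+0.00j],[-0.79+0.00j,(-0.79-0j),(0.67+0j)]]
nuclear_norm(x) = 5.66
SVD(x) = [[-0.42, -0.89, 0.20], [-0.13, -0.16, -0.98], [0.9, -0.43, -0.05]] @ diag([3.9209326001621645, 1.7357095185660525, 0.00011020336135788588]) @ [[0.65, -0.19, 0.73],[-0.41, -0.91, 0.12],[-0.64, 0.38, 0.67]]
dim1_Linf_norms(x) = [1.71, 0.4, 2.6]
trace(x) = 2.41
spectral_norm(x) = 3.92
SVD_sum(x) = [[-1.07, 0.32, -1.2], [-0.32, 0.1, -0.37], [2.29, -0.68, 2.59]] + [[0.63, 1.39, -0.19], [0.11, 0.25, -0.03], [0.31, 0.68, -0.09]] + [[-0.00, 0.0, 0.0], [0.0, -0.0, -0.0], [0.00, -0.00, -0.00]]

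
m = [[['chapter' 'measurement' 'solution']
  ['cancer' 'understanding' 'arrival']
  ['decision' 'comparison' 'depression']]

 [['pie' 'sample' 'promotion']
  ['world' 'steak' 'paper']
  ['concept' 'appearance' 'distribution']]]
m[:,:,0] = [['chapter', 'cancer', 'decision'], ['pie', 'world', 'concept']]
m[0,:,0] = ['chapter', 'cancer', 'decision']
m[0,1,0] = 'cancer'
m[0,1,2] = 'arrival'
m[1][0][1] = 'sample'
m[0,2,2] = 'depression'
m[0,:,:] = [['chapter', 'measurement', 'solution'], ['cancer', 'understanding', 'arrival'], ['decision', 'comparison', 'depression']]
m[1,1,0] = 'world'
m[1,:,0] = ['pie', 'world', 'concept']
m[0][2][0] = 'decision'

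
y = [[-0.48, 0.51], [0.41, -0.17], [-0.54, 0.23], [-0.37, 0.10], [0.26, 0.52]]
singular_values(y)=[1.06, 0.63]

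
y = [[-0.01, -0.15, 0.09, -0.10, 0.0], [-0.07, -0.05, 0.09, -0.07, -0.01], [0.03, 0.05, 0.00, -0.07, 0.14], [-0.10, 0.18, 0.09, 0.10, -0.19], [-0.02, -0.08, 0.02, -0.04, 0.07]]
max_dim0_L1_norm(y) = 0.51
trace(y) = 0.11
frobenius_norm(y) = 0.45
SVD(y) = [[0.36, -0.67, -0.05, -0.53, 0.37], [0.09, -0.56, 0.38, 0.27, -0.68], [0.26, 0.34, 0.86, -0.25, 0.14], [-0.84, -0.30, 0.32, -0.01, 0.31], [0.29, -0.16, 0.11, 0.77, 0.54]] @ diag([0.35553762206002776, 0.22867982921619404, 0.13518122182246392, 0.0462042642604489, 0.01702169910113929]) @ [[0.21, -0.62, -0.08, -0.44, 0.61], [0.39, 0.46, -0.62, 0.26, 0.43], [-0.25, 0.60, 0.44, -0.40, 0.47], [-0.77, -0.19, -0.19, 0.44, 0.37], [0.37, -0.11, 0.61, 0.62, 0.29]]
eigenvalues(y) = [(-0.21+0j), (0.11+0.09j), (0.11-0.09j), (0.07+0j), (0.03+0j)]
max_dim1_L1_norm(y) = 0.66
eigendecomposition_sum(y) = [[-0.06+0.00j, (-0.08+0j), (0.08+0j), (-0.03+0j), (-0.06+0j)],[-0.05+0.00j, (-0.07+0j), (0.07+0j), -0.02+0.00j, (-0.05+0j)],[(0.03-0j), (0.04-0j), -0.04-0.00j, (0.02-0j), 0.03-0.00j],[-0.01+0.00j, -0.02+0.00j, (0.02+0j), -0.01+0.00j, (-0.01+0j)],[-0.02+0.00j, -0.03+0.00j, 0.03+0.00j, (-0.01+0j), -0.02+0.00j]] + [[-0.01-0.04j,0.00+0.10j,0.01+0.04j,-0.04+0.02j,(0.05-0.06j)], [-0.01-0.03j,0.01+0.07j,0.01+0.03j,-0.02+0.01j,0.03-0.05j], [(-0.03-0.06j),(0.03+0.14j),(0.02+0.06j),(-0.05+0.03j),0.05-0.11j], [-0.03+0.05j,0.10-0.10j,(0.03-0.05j),0.05+0.02j,(-0.11+0.01j)], [0.01-0.02j,-0.02+0.04j,-0.01+0.02j,(-0.02-0j),0.03-0.01j]] + [[-0.01+0.04j, 0.00-0.10j, (0.01-0.04j), (-0.04-0.02j), 0.05+0.06j], [-0.01+0.03j, 0.01-0.07j, 0.01-0.03j, -0.02-0.01j, (0.03+0.05j)], [(-0.03+0.06j), 0.03-0.14j, (0.02-0.06j), -0.05-0.03j, 0.05+0.11j], [(-0.03-0.05j), (0.1+0.1j), 0.03+0.05j, (0.05-0.02j), -0.11-0.01j], [(0.01+0.02j), -0.02-0.04j, (-0.01-0.02j), (-0.02+0j), 0.03+0.01j]] + [[(0.07+0j), (-0.06-0j), (-0.01-0j), -0.00-0.00j, -0.05+0.00j], [0.01+0.00j, (-0.01-0j), -0.00-0.00j, -0.00-0.00j, (-0.01+0j)], [0.03+0.00j, (-0.03-0j), -0.00-0.00j, -0.00-0.00j, (-0.03+0j)], [(-0.03-0j), (0.03+0j), 0j, 0.00+0.00j, (0.03-0j)], [-0.02-0.00j, (0.01+0j), 0j, 0j, (0.01-0j)]] + [[0.01-0.00j, -0.01+0.00j, 0j, (0.01+0j), 0.01-0.00j], [-0.00+0.00j, 0.00-0.00j, (-0-0j), -0.00-0.00j, (-0+0j)], [0.01-0.00j, (-0.03+0j), 0.00+0.00j, 0.01+0.00j, (0.03-0j)], [0.01-0.00j, -0.02+0.00j, 0j, (0.01+0j), 0.02-0.00j], [0.01-0.00j, -0.01+0.00j, 0.00+0.00j, 0.00+0.00j, 0.01-0.00j]]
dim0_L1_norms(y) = [0.23, 0.51, 0.29, 0.38, 0.41]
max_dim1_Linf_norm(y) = 0.19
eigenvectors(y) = [[0.67+0.00j, 0.42+0.08j, (0.42-0.08j), (0.79+0j), (0.38+0j)],[(0.58+0j), 0.29+0.00j, (0.29-0j), (0.1+0j), (-0+0j)],[(-0.36+0j), 0.61+0.00j, (0.61-0j), 0.42+0.00j, 0.71+0.00j],[(0.14+0j), -0.31-0.48j, (-0.31+0.48j), -0.39+0.00j, (0.5+0j)],[0.26+0.00j, (0.13+0.13j), 0.13-0.13j, -0.19+0.00j, 0.32+0.00j]]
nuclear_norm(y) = 0.78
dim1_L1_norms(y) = [0.35, 0.29, 0.29, 0.66, 0.23]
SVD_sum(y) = [[0.03, -0.08, -0.01, -0.06, 0.08], [0.01, -0.02, -0.00, -0.01, 0.02], [0.02, -0.06, -0.01, -0.04, 0.06], [-0.06, 0.19, 0.02, 0.13, -0.18], [0.02, -0.06, -0.01, -0.05, 0.06]] + [[-0.06, -0.07, 0.10, -0.04, -0.07], [-0.05, -0.06, 0.08, -0.03, -0.06], [0.03, 0.04, -0.05, 0.02, 0.03], [-0.03, -0.03, 0.04, -0.02, -0.03], [-0.01, -0.02, 0.02, -0.01, -0.02]] + [[0.00,-0.00,-0.0,0.0,-0.00], [-0.01,0.03,0.02,-0.02,0.02], [-0.03,0.07,0.05,-0.05,0.06], [-0.01,0.03,0.02,-0.02,0.02], [-0.00,0.01,0.01,-0.01,0.01]] + [[0.02, 0.0, 0.00, -0.01, -0.01],[-0.01, -0.00, -0.0, 0.01, 0.0],[0.01, 0.0, 0.00, -0.01, -0.0],[0.0, 0.00, 0.0, -0.00, -0.00],[-0.03, -0.01, -0.01, 0.02, 0.01]] + [[0.0, -0.0, 0.00, 0.0, 0.0],[-0.0, 0.0, -0.01, -0.01, -0.00],[0.00, -0.0, 0.0, 0.00, 0.0],[0.00, -0.0, 0.0, 0.00, 0.00],[0.0, -0.00, 0.01, 0.01, 0.00]]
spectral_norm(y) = 0.36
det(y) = -0.00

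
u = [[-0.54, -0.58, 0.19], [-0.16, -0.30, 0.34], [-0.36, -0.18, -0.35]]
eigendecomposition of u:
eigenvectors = [[(0.68+0j), (0.68-0j), 0.65+0.00j], [0.21-0.28j, 0.21+0.28j, (-0.7+0j)], [(0.44+0.47j), 0.44-0.47j, -0.31+0.00j]]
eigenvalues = [(-0.59+0.37j), (-0.59-0.37j), (-0+0j)]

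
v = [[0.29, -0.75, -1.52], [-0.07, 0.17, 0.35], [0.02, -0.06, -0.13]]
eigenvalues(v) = [0.36, -0.0, -0.03]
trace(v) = 0.33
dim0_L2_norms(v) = [0.3, 0.77, 1.57]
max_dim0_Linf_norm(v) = 1.52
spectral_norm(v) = 1.77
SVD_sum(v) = [[0.29, -0.75, -1.52],[-0.07, 0.17, 0.35],[0.02, -0.06, -0.13]] + [[0.00, -0.0, 0.0], [-0.0, 0.0, -0.00], [-0.00, 0.00, -0.00]] + [[-0.00, -0.00, 0.0], [-0.0, -0.00, 0.00], [0.0, 0.0, -0.00]]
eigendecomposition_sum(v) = [[0.29, -0.70, -1.40], [-0.07, 0.17, 0.33], [0.02, -0.05, -0.10]] + [[-0.0, -0.0, 0.00], [-0.0, -0.00, 0.0], [0.00, 0.0, -0.00]] + [[-0.00, -0.04, -0.12], [0.0, 0.01, 0.01], [-0.00, -0.01, -0.03]]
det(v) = 0.00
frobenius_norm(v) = 1.77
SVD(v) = [[-0.97, 0.01, -0.24],  [0.22, -0.32, -0.92],  [-0.08, -0.95, 0.31]] @ diag([1.7703531305254496, 0.005945841105678628, 0.003800027932374041]) @ [[-0.17, 0.44, 0.88], [0.87, -0.35, 0.34], [0.46, 0.83, -0.32]]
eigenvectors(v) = [[-0.97, 0.43, 0.96], [0.23, 0.84, -0.12], [-0.07, -0.33, 0.26]]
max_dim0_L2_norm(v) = 1.57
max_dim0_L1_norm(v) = 2.0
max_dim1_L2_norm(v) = 1.72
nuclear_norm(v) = 1.78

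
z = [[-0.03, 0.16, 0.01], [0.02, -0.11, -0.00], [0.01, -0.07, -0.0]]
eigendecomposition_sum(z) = [[-0.03+0.00j, 0.16-0.00j, 0.00+0.00j], [0.02-0.00j, -0.11+0.00j, -0.00-0.00j], [0.01-0.00j, (-0.07+0j), (-0-0j)]] + [[0j, -0.00+0.00j, -0j],[0.00+0.00j, -0.00+0.00j, 0.00-0.00j],[(-0+0j), -0.00-0.00j, 0.00+0.00j]] + [[0.00-0.00j, -0.00-0.00j, 0j], [-0j, (-0-0j), 0j], [(-0-0j), -0.00+0.00j, -0j]]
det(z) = -0.00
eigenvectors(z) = [[(-0.79+0j), 0.85+0.00j, 0.85-0.00j], [0.52+0.00j, (0.15-0.01j), 0.15+0.01j], [(0.32+0j), (0.09+0.5j), (0.09-0.5j)]]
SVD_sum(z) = [[-0.03, 0.16, 0.01],[0.02, -0.11, -0.00],[0.01, -0.07, -0.0]] + [[-0.0,-0.0,0.00], [-0.0,-0.0,0.0], [-0.0,-0.0,0.0]] + [[0.00,0.00,0.00], [0.0,0.00,0.00], [-0.0,-0.00,-0.0]]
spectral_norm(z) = 0.21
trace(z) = -0.14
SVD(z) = [[-0.78, 0.63, 0.06], [0.53, 0.60, 0.60], [0.34, 0.50, -0.80]] @ diag([0.20988647899490143, 0.006550121726489432, 0.002182164175992448]) @ [[0.18, -0.98, -0.04], [-0.28, -0.09, 0.96], [0.94, 0.16, 0.29]]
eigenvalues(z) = [(-0.14+0j), 0j, -0j]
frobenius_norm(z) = 0.21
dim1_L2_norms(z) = [0.16, 0.11, 0.07]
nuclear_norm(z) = 0.22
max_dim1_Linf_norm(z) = 0.16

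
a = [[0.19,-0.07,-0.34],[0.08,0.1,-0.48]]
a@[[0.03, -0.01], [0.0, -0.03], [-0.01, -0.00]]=[[0.01, 0.0], [0.01, -0.0]]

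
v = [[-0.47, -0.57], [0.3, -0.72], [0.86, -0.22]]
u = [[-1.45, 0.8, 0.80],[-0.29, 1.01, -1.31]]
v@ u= [[0.85,-0.95,0.37],[-0.23,-0.49,1.18],[-1.18,0.47,0.98]]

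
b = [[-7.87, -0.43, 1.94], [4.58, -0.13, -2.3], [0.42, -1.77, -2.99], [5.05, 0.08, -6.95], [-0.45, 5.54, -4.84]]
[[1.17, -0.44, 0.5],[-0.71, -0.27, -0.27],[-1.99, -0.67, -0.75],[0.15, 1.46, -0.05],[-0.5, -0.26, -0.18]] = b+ [[9.04, -0.01, -1.44], [-5.29, -0.14, 2.03], [-2.41, 1.1, 2.24], [-4.90, 1.38, 6.90], [-0.05, -5.80, 4.66]]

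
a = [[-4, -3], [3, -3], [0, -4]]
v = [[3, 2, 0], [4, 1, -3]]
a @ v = [[-24, -11, 9], [-3, 3, 9], [-16, -4, 12]]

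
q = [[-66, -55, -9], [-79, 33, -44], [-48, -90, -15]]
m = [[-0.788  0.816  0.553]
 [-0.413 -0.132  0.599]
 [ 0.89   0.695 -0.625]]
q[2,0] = -48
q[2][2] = -15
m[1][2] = 0.599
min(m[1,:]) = -0.413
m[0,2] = 0.553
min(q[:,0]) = -79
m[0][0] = -0.788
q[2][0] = -48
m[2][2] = -0.625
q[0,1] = -55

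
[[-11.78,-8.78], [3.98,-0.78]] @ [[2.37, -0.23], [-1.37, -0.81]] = [[-15.89,9.82], [10.50,-0.28]]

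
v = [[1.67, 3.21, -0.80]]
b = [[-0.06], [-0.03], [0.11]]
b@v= [[-0.1, -0.19, 0.05], [-0.05, -0.1, 0.02], [0.18, 0.35, -0.09]]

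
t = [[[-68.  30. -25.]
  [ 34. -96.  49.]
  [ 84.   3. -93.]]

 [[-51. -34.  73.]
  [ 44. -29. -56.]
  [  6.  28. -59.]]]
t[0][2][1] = 3.0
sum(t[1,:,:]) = -78.0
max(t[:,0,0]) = -51.0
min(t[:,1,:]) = -96.0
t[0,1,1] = -96.0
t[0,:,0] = [-68.0, 34.0, 84.0]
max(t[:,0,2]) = 73.0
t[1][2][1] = 28.0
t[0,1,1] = -96.0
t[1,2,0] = 6.0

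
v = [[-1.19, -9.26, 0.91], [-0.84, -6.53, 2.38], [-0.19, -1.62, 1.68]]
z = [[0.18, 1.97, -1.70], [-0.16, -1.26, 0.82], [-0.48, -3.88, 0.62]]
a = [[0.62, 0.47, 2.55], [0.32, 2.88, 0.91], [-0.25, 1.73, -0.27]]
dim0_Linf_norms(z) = [0.48, 3.88, 1.7]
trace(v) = -6.04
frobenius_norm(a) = 4.41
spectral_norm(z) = 4.82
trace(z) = -0.46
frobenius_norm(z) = 4.98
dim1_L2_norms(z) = [2.61, 1.51, 3.96]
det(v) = -0.30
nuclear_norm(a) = 6.30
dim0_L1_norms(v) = [2.22, 17.41, 4.97]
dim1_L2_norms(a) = [2.67, 3.04, 1.77]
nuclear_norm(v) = 13.72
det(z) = -0.18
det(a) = 1.72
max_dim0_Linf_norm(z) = 3.88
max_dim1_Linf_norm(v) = 9.26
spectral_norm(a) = 3.69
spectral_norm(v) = 11.78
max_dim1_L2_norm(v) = 9.38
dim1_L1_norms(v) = [11.36, 9.75, 3.49]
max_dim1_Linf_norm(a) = 2.88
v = a @ z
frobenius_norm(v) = 11.94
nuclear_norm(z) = 6.09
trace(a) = 3.23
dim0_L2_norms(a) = [0.74, 3.39, 2.72]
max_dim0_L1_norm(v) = 17.41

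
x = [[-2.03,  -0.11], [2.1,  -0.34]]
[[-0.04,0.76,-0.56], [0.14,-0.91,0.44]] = x @[[0.03, -0.39, 0.26], [-0.22, 0.26, 0.31]]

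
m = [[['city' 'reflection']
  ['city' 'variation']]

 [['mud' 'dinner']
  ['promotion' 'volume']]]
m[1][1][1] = 'volume'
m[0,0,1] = 'reflection'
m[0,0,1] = 'reflection'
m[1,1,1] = 'volume'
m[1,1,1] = 'volume'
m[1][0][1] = 'dinner'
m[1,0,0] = 'mud'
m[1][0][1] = 'dinner'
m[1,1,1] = 'volume'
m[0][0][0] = 'city'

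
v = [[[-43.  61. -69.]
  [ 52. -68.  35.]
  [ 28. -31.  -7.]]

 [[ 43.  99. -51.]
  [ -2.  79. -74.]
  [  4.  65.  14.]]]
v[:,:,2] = [[-69.0, 35.0, -7.0], [-51.0, -74.0, 14.0]]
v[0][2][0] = 28.0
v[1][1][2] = -74.0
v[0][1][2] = 35.0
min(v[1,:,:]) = -74.0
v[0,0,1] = 61.0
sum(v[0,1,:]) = 19.0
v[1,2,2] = 14.0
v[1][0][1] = 99.0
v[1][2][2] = 14.0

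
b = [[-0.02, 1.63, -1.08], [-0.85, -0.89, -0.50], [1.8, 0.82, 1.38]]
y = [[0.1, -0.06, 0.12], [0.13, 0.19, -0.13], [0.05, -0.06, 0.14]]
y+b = [[0.08, 1.57, -0.96], [-0.72, -0.70, -0.63], [1.85, 0.76, 1.52]]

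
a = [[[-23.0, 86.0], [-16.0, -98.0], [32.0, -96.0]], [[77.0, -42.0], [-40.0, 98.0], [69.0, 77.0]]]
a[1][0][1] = -42.0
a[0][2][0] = 32.0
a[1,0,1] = -42.0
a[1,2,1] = 77.0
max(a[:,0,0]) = 77.0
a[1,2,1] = 77.0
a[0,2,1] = -96.0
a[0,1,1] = -98.0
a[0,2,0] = 32.0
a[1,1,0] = -40.0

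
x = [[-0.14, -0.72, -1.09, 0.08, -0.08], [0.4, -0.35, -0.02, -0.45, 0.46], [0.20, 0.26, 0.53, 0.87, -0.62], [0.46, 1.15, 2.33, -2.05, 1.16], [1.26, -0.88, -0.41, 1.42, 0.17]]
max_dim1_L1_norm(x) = 7.15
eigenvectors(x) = [[(0.09+0j),0.55+0.00j,-0.56+0.00j,-0.56-0.00j,(0.45+0j)], [-0.22+0.00j,0.61+0.00j,-0.21+0.19j,-0.21-0.19j,0.38+0.00j], [(0.28+0j),-0.46+0.00j,(0.3+0.07j),(0.3-0.07j),(-0.69+0j)], [(-0.87+0j),-0.21+0.00j,0.37+0.26j,(0.37-0.26j),(-0.18+0j)], [0.33+0.00j,(-0.27+0j),0.46+0.31j,0.46-0.31j,(0.38+0j)]]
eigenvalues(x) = [(-3.01+0j), (-0.02+0j), (0.18+0.38j), (0.18-0.38j), (0.83+0j)]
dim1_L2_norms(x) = [1.32, 0.83, 1.24, 3.54, 2.14]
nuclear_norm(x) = 7.47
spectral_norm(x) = 3.93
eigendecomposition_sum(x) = [[0.03-0.00j,-0.11+0.00j,(-0.16-0j),0.24-0.00j,(-0.1-0j)], [(-0.08+0j),(0.28-0j),0.40+0.00j,(-0.6+0j),0.25+0.00j], [0.11-0.00j,-0.37+0.00j,(-0.52-0j),0.78-0.00j,-0.33-0.00j], [-0.33+0.00j,1.13-0.00j,1.61+0.00j,(-2.41+0j),1.02+0.00j], [0.13-0.00j,(-0.43+0j),-0.61-0.00j,0.92-0.00j,(-0.39-0j)]] + [[0.03+0.00j, -0.04+0.00j, 0j, 0.02+0.00j, (0.01-0j)], [0.03+0.00j, (-0.04+0j), 0j, 0.02+0.00j, (0.01-0j)], [(-0.03-0j), (0.03-0j), (-0-0j), (-0.01-0j), -0.01+0.00j], [-0.01-0.00j, 0.01-0.00j, -0.00-0.00j, (-0.01-0j), (-0+0j)], [-0.02-0.00j, (0.02-0j), (-0-0j), -0.01-0.00j, (-0+0j)]] + [[-0.18+0.66j,-0.10-0.30j,(-0.22+0.24j),-0.11+0.25j,(-0.14+0.08j)],[(0.16+0.31j),(-0.14-0.08j),0.17j,(0.04+0.13j),(-0.02+0.08j)],[0.17-0.33j,(0.02+0.17j),(0.15-0.1j),(0.09-0.12j),(0.08-0.03j)],[(0.43-0.36j),-0.07+0.25j,(0.26-0.06j),(0.19-0.11j),(0.13+0.01j)],[0.51-0.45j,-0.08+0.30j,0.31-0.08j,0.23-0.14j,0.16+0.01j]] + [[(-0.18-0.66j), (-0.1+0.3j), (-0.22-0.24j), (-0.11-0.25j), -0.14-0.08j], [(0.16-0.31j), (-0.14+0.08j), 0.00-0.17j, 0.04-0.13j, -0.02-0.08j], [(0.17+0.33j), (0.02-0.17j), 0.15+0.10j, (0.09+0.12j), (0.08+0.03j)], [(0.43+0.36j), -0.07-0.25j, (0.26+0.06j), 0.19+0.11j, (0.13-0.01j)], [(0.51+0.45j), -0.08-0.30j, (0.31+0.08j), (0.23+0.14j), 0.16-0.01j]] + [[(0.15+0j), -0.36-0.00j, (-0.49+0j), 0.05+0.00j, 0.29+0.00j], [0.13+0.00j, -0.31-0.00j, -0.42+0.00j, 0.05+0.00j, (0.25+0j)], [-0.23-0.00j, 0.56+0.00j, (0.76-0j), -0.08-0.00j, (-0.45-0j)], [-0.06-0.00j, 0.15+0.00j, (0.2-0j), (-0.02-0j), -0.12-0.00j], [(0.13+0j), -0.31-0.00j, (-0.43+0j), 0.05+0.00j, (0.25+0j)]]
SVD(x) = [[0.26, 0.28, -0.42, -0.52, 0.63], [-0.07, -0.1, -0.51, -0.5, -0.69], [0.07, -0.37, 0.66, -0.65, 0.04], [-0.89, -0.28, -0.17, -0.09, 0.31], [0.36, -0.83, -0.32, 0.2, 0.17]] @ diag([3.929134700621884, 1.8160641635792691, 1.5072044057034226, 0.21055164664257875, 0.0037870379432777333]) @ [[0.00,-0.38,-0.63,0.62,-0.27], [-0.73,0.08,-0.45,-0.48,-0.17], [-0.33,0.49,0.38,0.43,-0.57], [-0.21,0.51,-0.23,0.38,0.7], [0.56,0.59,-0.46,-0.23,-0.28]]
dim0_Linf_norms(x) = [1.26, 1.15, 2.33, 2.05, 1.16]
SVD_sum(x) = [[0.0, -0.39, -0.65, 0.64, -0.28], [-0.0, 0.1, 0.16, -0.16, 0.07], [0.0, -0.11, -0.18, 0.17, -0.08], [-0.00, 1.32, 2.19, -2.18, 0.95], [0.0, -0.54, -0.9, 0.89, -0.39]] + [[-0.37, 0.04, -0.23, -0.24, -0.09], [0.13, -0.01, 0.08, 0.08, 0.03], [0.49, -0.05, 0.30, 0.32, 0.11], [0.38, -0.04, 0.23, 0.24, 0.09], [1.11, -0.12, 0.68, 0.72, 0.26]] + [[0.21, -0.32, -0.24, -0.28, 0.36],[0.25, -0.38, -0.29, -0.33, 0.43],[-0.32, 0.49, 0.37, 0.43, -0.56],[0.08, -0.12, -0.09, -0.11, 0.14],[0.16, -0.24, -0.18, -0.21, 0.27]] + [[0.02, -0.06, 0.03, -0.04, -0.08], [0.02, -0.05, 0.02, -0.04, -0.07], [0.03, -0.07, 0.03, -0.05, -0.10], [0.0, -0.01, 0.0, -0.01, -0.01], [-0.01, 0.02, -0.01, 0.02, 0.03]] + [[0.0,0.0,-0.0,-0.00,-0.00],[-0.00,-0.0,0.0,0.0,0.0],[0.00,0.00,-0.0,-0.0,-0.00],[0.0,0.00,-0.0,-0.0,-0.00],[0.00,0.00,-0.0,-0.0,-0.0]]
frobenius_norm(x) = 4.59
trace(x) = -1.84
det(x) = 0.01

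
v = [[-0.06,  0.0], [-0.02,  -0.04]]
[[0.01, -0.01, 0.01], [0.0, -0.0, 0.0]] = v @ [[-0.11, 0.21, -0.12], [0.04, -0.08, 0.04]]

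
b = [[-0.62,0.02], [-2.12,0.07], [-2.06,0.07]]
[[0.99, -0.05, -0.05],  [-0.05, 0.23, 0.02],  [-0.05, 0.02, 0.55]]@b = [[-0.40, 0.01], [-0.5, 0.02], [-1.14, 0.04]]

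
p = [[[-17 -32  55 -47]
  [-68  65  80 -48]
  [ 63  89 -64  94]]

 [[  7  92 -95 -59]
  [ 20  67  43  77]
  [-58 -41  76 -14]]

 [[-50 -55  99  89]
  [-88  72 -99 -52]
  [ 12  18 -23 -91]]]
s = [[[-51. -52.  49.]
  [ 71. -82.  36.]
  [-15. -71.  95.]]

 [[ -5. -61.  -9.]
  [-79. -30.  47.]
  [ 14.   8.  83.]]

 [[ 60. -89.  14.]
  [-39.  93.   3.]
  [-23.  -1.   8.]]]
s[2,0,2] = 14.0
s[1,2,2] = 83.0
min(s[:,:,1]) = -89.0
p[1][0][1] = 92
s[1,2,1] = 8.0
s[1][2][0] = 14.0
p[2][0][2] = 99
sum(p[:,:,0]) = -179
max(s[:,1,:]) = 93.0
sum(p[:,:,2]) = 72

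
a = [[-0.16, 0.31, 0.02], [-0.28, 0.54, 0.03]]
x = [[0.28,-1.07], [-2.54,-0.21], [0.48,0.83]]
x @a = [[0.25, -0.49, -0.03], [0.47, -0.90, -0.06], [-0.31, 0.60, 0.03]]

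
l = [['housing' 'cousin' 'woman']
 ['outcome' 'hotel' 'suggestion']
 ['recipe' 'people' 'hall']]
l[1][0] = 'outcome'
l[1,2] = 'suggestion'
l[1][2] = 'suggestion'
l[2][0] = 'recipe'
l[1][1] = 'hotel'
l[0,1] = 'cousin'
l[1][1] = 'hotel'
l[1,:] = ['outcome', 'hotel', 'suggestion']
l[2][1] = 'people'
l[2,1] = 'people'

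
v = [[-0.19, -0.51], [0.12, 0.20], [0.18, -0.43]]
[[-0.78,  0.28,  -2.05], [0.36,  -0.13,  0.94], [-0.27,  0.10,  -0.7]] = v @[[1.15,-0.41,3.01], [1.1,-0.40,2.89]]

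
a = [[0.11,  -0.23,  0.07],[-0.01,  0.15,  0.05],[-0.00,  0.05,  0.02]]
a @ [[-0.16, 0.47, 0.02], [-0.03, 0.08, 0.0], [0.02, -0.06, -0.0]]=[[-0.01, 0.03, 0.0], [-0.0, 0.0, -0.00], [-0.0, 0.0, 0.0]]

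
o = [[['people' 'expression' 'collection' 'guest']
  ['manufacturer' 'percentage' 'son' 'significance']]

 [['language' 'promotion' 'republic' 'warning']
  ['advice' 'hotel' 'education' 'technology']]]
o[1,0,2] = 'republic'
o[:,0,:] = [['people', 'expression', 'collection', 'guest'], ['language', 'promotion', 'republic', 'warning']]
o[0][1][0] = 'manufacturer'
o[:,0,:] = [['people', 'expression', 'collection', 'guest'], ['language', 'promotion', 'republic', 'warning']]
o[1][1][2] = 'education'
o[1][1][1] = 'hotel'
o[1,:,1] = ['promotion', 'hotel']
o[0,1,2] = 'son'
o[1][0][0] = 'language'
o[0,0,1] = 'expression'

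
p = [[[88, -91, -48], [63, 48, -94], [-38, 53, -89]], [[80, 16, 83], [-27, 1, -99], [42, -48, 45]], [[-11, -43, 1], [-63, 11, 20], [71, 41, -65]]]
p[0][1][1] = 48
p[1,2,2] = 45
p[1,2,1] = -48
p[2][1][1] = 11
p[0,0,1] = -91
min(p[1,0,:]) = 16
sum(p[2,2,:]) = 47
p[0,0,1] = -91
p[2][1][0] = -63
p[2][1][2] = 20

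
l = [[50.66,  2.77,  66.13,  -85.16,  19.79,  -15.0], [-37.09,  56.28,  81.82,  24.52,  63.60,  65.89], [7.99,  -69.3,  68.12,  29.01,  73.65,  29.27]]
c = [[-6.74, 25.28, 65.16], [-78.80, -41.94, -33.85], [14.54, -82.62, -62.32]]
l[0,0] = 50.66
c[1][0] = -78.8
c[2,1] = -82.62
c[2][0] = 14.54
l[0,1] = 2.77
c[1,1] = -41.94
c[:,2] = [65.16, -33.85, -62.32]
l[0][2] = 66.13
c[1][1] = -41.94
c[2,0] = 14.54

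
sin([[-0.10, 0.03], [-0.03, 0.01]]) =[[-0.10, 0.03], [-0.03, 0.01]]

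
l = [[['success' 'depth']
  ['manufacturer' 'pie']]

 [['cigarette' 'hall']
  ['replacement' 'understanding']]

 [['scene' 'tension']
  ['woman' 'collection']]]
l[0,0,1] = 'depth'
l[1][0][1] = 'hall'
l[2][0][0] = 'scene'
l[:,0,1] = ['depth', 'hall', 'tension']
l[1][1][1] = 'understanding'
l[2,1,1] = 'collection'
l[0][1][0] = 'manufacturer'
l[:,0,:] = [['success', 'depth'], ['cigarette', 'hall'], ['scene', 'tension']]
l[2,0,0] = 'scene'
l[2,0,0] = 'scene'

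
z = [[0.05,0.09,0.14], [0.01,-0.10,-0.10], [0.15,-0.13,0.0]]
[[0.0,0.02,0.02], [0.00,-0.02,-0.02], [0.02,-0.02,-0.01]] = z @ [[0.2,0.07,-0.10], [0.07,0.21,-0.03], [-0.10,-0.03,0.21]]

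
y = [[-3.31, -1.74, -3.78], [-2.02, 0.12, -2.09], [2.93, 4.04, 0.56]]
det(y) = 12.693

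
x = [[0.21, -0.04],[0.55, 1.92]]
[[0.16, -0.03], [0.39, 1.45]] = x@ [[0.74, -0.01], [-0.01, 0.76]]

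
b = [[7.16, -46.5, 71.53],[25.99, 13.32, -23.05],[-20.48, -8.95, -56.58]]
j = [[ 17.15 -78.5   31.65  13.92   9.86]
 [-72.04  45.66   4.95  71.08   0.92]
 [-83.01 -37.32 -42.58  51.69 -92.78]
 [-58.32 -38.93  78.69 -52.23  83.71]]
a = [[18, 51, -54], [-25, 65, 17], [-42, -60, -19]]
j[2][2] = -42.58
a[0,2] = -54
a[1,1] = 65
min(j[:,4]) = -92.78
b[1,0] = 25.99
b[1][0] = 25.99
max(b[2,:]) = -8.95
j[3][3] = -52.23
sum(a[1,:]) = 57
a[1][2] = 17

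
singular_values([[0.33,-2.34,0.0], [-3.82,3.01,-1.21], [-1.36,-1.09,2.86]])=[5.33, 3.34, 1.51]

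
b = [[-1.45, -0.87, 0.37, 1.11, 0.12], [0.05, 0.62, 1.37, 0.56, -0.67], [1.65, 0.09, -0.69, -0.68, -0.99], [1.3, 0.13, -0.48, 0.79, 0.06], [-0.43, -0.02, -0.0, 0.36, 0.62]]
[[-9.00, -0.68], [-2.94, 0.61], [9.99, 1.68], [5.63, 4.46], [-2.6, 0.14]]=b @ [[4.08, 2.51],[0.86, -0.79],[-2.51, 0.4],[-1.2, 1.82],[-0.64, 0.89]]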